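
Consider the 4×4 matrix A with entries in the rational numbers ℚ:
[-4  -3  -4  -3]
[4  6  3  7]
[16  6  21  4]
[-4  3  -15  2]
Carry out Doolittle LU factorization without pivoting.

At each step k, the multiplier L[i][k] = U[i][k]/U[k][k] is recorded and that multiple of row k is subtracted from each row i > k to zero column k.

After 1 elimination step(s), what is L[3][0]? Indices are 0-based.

k=0: U[0][0]=-4
  eliminate (1,0): mult=-1, new row 1: (0, 3, -1, 4); set L[1][0]=-1
  eliminate (2,0): mult=-4, new row 2: (0, -6, 5, -8); set L[2][0]=-4
  eliminate (3,0): mult=1, new row 3: (0, 6, -11, 5); set L[3][0]=1

L[3][0] = 1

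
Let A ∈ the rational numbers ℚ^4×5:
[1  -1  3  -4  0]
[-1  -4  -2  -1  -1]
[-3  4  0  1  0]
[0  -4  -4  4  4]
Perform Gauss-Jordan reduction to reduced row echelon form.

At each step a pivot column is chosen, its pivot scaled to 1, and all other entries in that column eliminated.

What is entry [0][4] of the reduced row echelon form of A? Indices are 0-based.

M[0][4] = -3/2

[1] R0 /= 1  ⇒  (1, -1, 3, -4, 0)
     R1 -= -1·R0  ⇒  (0, -5, 1, -5, -1)
     R2 -= -3·R0  ⇒  (0, 1, 9, -11, 0)
[2] R1 /= -5  ⇒  (0, 1, -1/5, 1, 1/5)
     R0 -= -1·R1  ⇒  (1, 0, 14/5, -3, 1/5)
     R2 -= 1·R1  ⇒  (0, 0, 46/5, -12, -1/5)
     R3 -= -4·R1  ⇒  (0, 0, -24/5, 8, 24/5)
[3] R2 /= 46/5  ⇒  (0, 0, 1, -30/23, -1/46)
     R0 -= 14/5·R2  ⇒  (1, 0, 0, 15/23, 6/23)
     R1 -= -1/5·R2  ⇒  (0, 1, 0, 17/23, 9/46)
     R3 -= -24/5·R2  ⇒  (0, 0, 0, 40/23, 108/23)
[4] R3 /= 40/23  ⇒  (0, 0, 0, 1, 27/10)
     R0 -= 15/23·R3  ⇒  (1, 0, 0, 0, -3/2)
     R1 -= 17/23·R3  ⇒  (0, 1, 0, 0, -9/5)
     R2 -= -30/23·R3  ⇒  (0, 0, 1, 0, 7/2)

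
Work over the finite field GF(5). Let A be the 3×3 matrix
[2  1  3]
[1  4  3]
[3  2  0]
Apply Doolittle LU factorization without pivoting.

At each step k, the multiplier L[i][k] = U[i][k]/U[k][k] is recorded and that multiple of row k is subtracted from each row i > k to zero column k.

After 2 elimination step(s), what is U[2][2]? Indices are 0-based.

U[2][2] = 1

[col 0] pivot 2
  R1 -= 3*R0 → (0, 1, 4)  (L[1][0] := 3)
  R2 -= 4*R0 → (0, 3, 3)  (L[2][0] := 4)
[col 1] pivot 1
  R2 -= 3*R1 → (0, 0, 1)  (L[2][1] := 3)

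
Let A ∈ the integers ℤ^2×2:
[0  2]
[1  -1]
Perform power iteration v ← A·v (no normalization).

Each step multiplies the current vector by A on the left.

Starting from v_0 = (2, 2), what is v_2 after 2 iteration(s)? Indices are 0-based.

v_0 = (2, 2).
v_1 = A·v_0 = (4, 0).
v_2 = A·v_1 = (0, 4).

v_2 = (0, 4)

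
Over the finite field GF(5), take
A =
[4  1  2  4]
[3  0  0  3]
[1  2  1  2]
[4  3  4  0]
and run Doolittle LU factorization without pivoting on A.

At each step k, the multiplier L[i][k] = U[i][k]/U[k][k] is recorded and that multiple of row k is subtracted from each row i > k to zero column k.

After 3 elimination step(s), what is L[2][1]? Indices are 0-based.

[col 0] pivot 4
  R1 -= 2*R0 → (0, 3, 1, 0)  (L[1][0] := 2)
  R2 -= 4*R0 → (0, 3, 3, 1)  (L[2][0] := 4)
  R3 -= 1*R0 → (0, 2, 2, 1)  (L[3][0] := 1)
[col 1] pivot 3
  R2 -= 1*R1 → (0, 0, 2, 1)  (L[2][1] := 1)
  R3 -= 4*R1 → (0, 0, 3, 1)  (L[3][1] := 4)
[col 2] pivot 2
  R3 -= 4*R2 → (0, 0, 0, 2)  (L[3][2] := 4)

L[2][1] = 1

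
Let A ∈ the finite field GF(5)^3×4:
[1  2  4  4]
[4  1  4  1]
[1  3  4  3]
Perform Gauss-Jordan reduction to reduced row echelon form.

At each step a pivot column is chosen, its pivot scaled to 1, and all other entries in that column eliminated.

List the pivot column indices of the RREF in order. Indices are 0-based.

pivot columns: 0, 1, 2

pivot(0,0)=1: scale R0 → (1, 2, 4, 4)
  clear (1,0): R1 −= (4)R0 → (0, 3, 3, 0)
  clear (2,0): R2 −= (1)R0 → (0, 1, 0, 4)
pivot(1,1)=3: scale R1 → (0, 1, 1, 0)
  clear (0,1): R0 −= (2)R1 → (1, 0, 2, 4)
  clear (2,1): R2 −= (1)R1 → (0, 0, 4, 4)
pivot(2,2)=4: scale R2 → (0, 0, 1, 1)
  clear (0,2): R0 −= (2)R2 → (1, 0, 0, 2)
  clear (1,2): R1 −= (1)R2 → (0, 1, 0, 4)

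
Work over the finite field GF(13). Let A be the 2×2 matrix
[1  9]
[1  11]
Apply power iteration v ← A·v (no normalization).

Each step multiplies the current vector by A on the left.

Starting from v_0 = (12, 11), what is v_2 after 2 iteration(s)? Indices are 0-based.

v_2 = (8, 1)

v_0 = (12, 11).
v_1 = A·v_0 = (7, 3).
v_2 = A·v_1 = (8, 1).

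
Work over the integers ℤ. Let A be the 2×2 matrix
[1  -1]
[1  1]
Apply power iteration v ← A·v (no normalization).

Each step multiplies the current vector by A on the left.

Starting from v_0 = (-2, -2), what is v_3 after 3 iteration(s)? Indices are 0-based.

v_3 = (8, 0)

v_0 = (-2, -2).
v_1 = A·v_0 = (0, -4).
v_2 = A·v_1 = (4, -4).
v_3 = A·v_2 = (8, 0).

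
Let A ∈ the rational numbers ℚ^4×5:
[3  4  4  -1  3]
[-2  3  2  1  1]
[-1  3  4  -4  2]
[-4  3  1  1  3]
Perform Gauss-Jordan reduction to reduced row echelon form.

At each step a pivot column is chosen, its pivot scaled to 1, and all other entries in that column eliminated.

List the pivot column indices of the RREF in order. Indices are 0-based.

pivot columns: 0, 1, 2, 3

[1] R0 /= 3  ⇒  (1, 4/3, 4/3, -1/3, 1)
     R1 -= -2·R0  ⇒  (0, 17/3, 14/3, 1/3, 3)
     R2 -= -1·R0  ⇒  (0, 13/3, 16/3, -13/3, 3)
     R3 -= -4·R0  ⇒  (0, 25/3, 19/3, -1/3, 7)
[2] R1 /= 17/3  ⇒  (0, 1, 14/17, 1/17, 9/17)
     R0 -= 4/3·R1  ⇒  (1, 0, 4/17, -7/17, 5/17)
     R2 -= 13/3·R1  ⇒  (0, 0, 30/17, -78/17, 12/17)
     R3 -= 25/3·R1  ⇒  (0, 0, -9/17, -14/17, 44/17)
[3] R2 /= 30/17  ⇒  (0, 0, 1, -13/5, 2/5)
     R0 -= 4/17·R2  ⇒  (1, 0, 0, 1/5, 1/5)
     R1 -= 14/17·R2  ⇒  (0, 1, 0, 11/5, 1/5)
     R3 -= -9/17·R2  ⇒  (0, 0, 0, -11/5, 14/5)
[4] R3 /= -11/5  ⇒  (0, 0, 0, 1, -14/11)
     R0 -= 1/5·R3  ⇒  (1, 0, 0, 0, 5/11)
     R1 -= 11/5·R3  ⇒  (0, 1, 0, 0, 3)
     R2 -= -13/5·R3  ⇒  (0, 0, 1, 0, -32/11)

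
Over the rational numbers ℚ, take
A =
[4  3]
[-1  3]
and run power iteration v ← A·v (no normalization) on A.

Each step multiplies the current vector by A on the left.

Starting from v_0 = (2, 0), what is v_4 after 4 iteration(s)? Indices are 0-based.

v_0 = (2, 0).
v_1 = A·v_0 = (8, -2).
v_2 = A·v_1 = (26, -14).
v_3 = A·v_2 = (62, -68).
v_4 = A·v_3 = (44, -266).

v_4 = (44, -266)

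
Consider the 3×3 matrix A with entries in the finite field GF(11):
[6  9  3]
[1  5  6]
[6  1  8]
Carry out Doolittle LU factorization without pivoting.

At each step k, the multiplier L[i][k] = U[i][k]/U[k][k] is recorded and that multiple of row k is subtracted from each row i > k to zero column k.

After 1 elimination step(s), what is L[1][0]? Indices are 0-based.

L[1][0] = 2

Step 1: pivot at (0,0) is 6.
  row1 ← row1 − (2)·row0  ⇒  L[1][0]=2, U row1=(0, 9, 0)
  row2 ← row2 − (1)·row0  ⇒  L[2][0]=1, U row2=(0, 3, 5)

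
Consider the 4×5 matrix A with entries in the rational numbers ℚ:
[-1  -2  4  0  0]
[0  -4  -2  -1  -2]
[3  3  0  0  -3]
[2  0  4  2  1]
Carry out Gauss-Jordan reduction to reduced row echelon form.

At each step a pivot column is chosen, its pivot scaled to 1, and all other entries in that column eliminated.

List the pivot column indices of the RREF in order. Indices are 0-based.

pivot(0,0)=-1: scale R0 → (1, 2, -4, 0, 0)
  clear (2,0): R2 −= (3)R0 → (0, -3, 12, 0, -3)
  clear (3,0): R3 −= (2)R0 → (0, -4, 12, 2, 1)
pivot(1,1)=-4: scale R1 → (0, 1, 1/2, 1/4, 1/2)
  clear (0,1): R0 −= (2)R1 → (1, 0, -5, -1/2, -1)
  clear (2,1): R2 −= (-3)R1 → (0, 0, 27/2, 3/4, -3/2)
  clear (3,1): R3 −= (-4)R1 → (0, 0, 14, 3, 3)
pivot(2,2)=27/2: scale R2 → (0, 0, 1, 1/18, -1/9)
  clear (0,2): R0 −= (-5)R2 → (1, 0, 0, -2/9, -14/9)
  clear (1,2): R1 −= (1/2)R2 → (0, 1, 0, 2/9, 5/9)
  clear (3,2): R3 −= (14)R2 → (0, 0, 0, 20/9, 41/9)
pivot(3,3)=20/9: scale R3 → (0, 0, 0, 1, 41/20)
  clear (0,3): R0 −= (-2/9)R3 → (1, 0, 0, 0, -11/10)
  clear (1,3): R1 −= (2/9)R3 → (0, 1, 0, 0, 1/10)
  clear (2,3): R2 −= (1/18)R3 → (0, 0, 1, 0, -9/40)

pivot columns: 0, 1, 2, 3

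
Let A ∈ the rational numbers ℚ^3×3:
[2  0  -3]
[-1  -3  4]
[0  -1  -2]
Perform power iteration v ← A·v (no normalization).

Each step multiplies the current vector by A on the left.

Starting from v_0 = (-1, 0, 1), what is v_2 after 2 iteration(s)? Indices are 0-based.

v_2 = (-4, -18, -1)

v_0 = (-1, 0, 1).
v_1 = A·v_0 = (-5, 5, -2).
v_2 = A·v_1 = (-4, -18, -1).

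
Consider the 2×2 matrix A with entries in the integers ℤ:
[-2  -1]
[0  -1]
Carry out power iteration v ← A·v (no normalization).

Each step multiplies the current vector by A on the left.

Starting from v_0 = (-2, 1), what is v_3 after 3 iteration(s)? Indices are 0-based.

v_0 = (-2, 1).
v_1 = A·v_0 = (3, -1).
v_2 = A·v_1 = (-5, 1).
v_3 = A·v_2 = (9, -1).

v_3 = (9, -1)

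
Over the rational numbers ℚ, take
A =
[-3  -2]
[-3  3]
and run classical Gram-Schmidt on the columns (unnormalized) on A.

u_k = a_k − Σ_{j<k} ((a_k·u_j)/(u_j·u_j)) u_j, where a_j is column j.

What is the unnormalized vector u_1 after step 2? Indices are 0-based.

Step 1: u_0 = a_0 = (-3, -3).
Step 2: u_1 = a_1 − (-1/6)·u_0 = (-5/2, 5/2).

u_1 = (-5/2, 5/2)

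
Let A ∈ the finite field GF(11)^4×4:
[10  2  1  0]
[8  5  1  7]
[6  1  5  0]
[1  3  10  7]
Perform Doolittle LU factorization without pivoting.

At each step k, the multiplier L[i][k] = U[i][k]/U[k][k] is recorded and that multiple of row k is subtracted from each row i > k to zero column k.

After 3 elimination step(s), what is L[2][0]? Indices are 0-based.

L[2][0] = 5

k=0: U[0][0]=10
  eliminate (1,0): mult=3, new row 1: (0, 10, 9, 7); set L[1][0]=3
  eliminate (2,0): mult=5, new row 2: (0, 2, 0, 0); set L[2][0]=5
  eliminate (3,0): mult=10, new row 3: (0, 5, 0, 7); set L[3][0]=10
k=1: U[1][1]=10
  eliminate (2,1): mult=9, new row 2: (0, 0, 7, 3); set L[2][1]=9
  eliminate (3,1): mult=6, new row 3: (0, 0, 1, 9); set L[3][1]=6
k=2: U[2][2]=7
  eliminate (3,2): mult=8, new row 3: (0, 0, 0, 7); set L[3][2]=8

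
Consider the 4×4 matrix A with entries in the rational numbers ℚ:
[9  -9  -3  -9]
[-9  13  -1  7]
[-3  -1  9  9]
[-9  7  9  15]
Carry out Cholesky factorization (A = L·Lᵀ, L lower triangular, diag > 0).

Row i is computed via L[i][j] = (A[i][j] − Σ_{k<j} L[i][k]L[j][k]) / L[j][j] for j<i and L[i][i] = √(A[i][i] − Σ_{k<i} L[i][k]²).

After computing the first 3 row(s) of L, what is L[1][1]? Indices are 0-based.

Step 1: L[0][0] = √(9) = 3.
  L[1][0] = (-9) / L[0][0] = -3.
Step 2: L[1][1] = √(4) = 2.
  L[2][0] = (-3) / L[0][0] = -1.
  L[2][1] = (-4) / L[1][1] = -2.
Step 3: L[2][2] = √(4) = 2.

L[1][1] = 2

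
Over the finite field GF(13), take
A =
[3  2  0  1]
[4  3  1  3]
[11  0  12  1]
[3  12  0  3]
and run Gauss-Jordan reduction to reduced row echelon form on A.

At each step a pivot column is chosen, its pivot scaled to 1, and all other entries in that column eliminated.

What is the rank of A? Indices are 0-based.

step 1: normalize row 0 (÷3) = (1, 5, 0, 9)
  row 1: subtract 4×row0 = (0, 9, 1, 6)
  row 2: subtract 11×row0 = (0, 10, 12, 6)
  row 3: subtract 3×row0 = (0, 10, 0, 2)
step 2: normalize row 1 (÷9) = (0, 1, 3, 5)
  row 0: subtract 5×row1 = (1, 0, 11, 10)
  row 2: subtract 10×row1 = (0, 0, 8, 8)
  row 3: subtract 10×row1 = (0, 0, 9, 4)
step 3: normalize row 2 (÷8) = (0, 0, 1, 1)
  row 0: subtract 11×row2 = (1, 0, 0, 12)
  row 1: subtract 3×row2 = (0, 1, 0, 2)
  row 3: subtract 9×row2 = (0, 0, 0, 8)
step 4: normalize row 3 (÷8) = (0, 0, 0, 1)
  row 0: subtract 12×row3 = (1, 0, 0, 0)
  row 1: subtract 2×row3 = (0, 1, 0, 0)
  row 2: subtract 1×row3 = (0, 0, 1, 0)

rank = 4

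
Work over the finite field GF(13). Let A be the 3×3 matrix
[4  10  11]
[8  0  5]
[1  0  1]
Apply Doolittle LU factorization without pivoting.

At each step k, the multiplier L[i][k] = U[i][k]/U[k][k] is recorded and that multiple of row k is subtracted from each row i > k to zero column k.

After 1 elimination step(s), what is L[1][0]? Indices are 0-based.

k=0: U[0][0]=4
  eliminate (1,0): mult=2, new row 1: (0, 6, 9); set L[1][0]=2
  eliminate (2,0): mult=10, new row 2: (0, 4, 8); set L[2][0]=10

L[1][0] = 2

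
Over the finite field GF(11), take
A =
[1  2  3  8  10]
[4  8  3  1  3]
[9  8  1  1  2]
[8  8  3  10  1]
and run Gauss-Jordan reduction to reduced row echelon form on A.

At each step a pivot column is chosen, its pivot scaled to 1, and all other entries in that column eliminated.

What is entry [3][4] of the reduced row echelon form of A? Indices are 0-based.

M[3][4] = 8

pivot(0,0)=1: scale R0 → (1, 2, 3, 8, 10)
  clear (1,0): R1 −= (4)R0 → (0, 0, 2, 2, 7)
  clear (2,0): R2 −= (9)R0 → (0, 1, 7, 6, 0)
  clear (3,0): R3 −= (8)R0 → (0, 3, 1, 1, 9)
pivot(1,1): swap R1↔R2
pivot(1,1)=1: scale R1 → (0, 1, 7, 6, 0)
  clear (0,1): R0 −= (2)R1 → (1, 0, 0, 7, 10)
  clear (3,1): R3 −= (3)R1 → (0, 0, 2, 5, 9)
pivot(2,2)=2: scale R2 → (0, 0, 1, 1, 9)
  clear (1,2): R1 −= (7)R2 → (0, 1, 0, 10, 3)
  clear (3,2): R3 −= (2)R2 → (0, 0, 0, 3, 2)
pivot(3,3)=3: scale R3 → (0, 0, 0, 1, 8)
  clear (0,3): R0 −= (7)R3 → (1, 0, 0, 0, 9)
  clear (1,3): R1 −= (10)R3 → (0, 1, 0, 0, 0)
  clear (2,3): R2 −= (1)R3 → (0, 0, 1, 0, 1)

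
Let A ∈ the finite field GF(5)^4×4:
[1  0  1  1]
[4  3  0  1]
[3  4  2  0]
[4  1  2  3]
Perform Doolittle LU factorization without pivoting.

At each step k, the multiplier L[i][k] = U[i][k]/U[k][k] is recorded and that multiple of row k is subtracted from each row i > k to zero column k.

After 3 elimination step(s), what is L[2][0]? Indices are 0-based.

L[2][0] = 3

[col 0] pivot 1
  R1 -= 4*R0 → (0, 3, 1, 2)  (L[1][0] := 4)
  R2 -= 3*R0 → (0, 4, 4, 2)  (L[2][0] := 3)
  R3 -= 4*R0 → (0, 1, 3, 4)  (L[3][0] := 4)
[col 1] pivot 3
  R2 -= 3*R1 → (0, 0, 1, 1)  (L[2][1] := 3)
  R3 -= 2*R1 → (0, 0, 1, 0)  (L[3][1] := 2)
[col 2] pivot 1
  R3 -= 1*R2 → (0, 0, 0, 4)  (L[3][2] := 1)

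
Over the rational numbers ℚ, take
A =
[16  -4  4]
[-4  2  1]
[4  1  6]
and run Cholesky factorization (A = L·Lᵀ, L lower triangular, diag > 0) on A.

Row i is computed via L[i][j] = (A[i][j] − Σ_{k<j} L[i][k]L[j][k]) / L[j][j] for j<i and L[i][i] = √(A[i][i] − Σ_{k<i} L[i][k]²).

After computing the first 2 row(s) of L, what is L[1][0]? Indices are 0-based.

L[1][0] = -1

Step 1: L[0][0] = √(16) = 4.
  L[1][0] = (-4) / L[0][0] = -1.
Step 2: L[1][1] = √(1) = 1.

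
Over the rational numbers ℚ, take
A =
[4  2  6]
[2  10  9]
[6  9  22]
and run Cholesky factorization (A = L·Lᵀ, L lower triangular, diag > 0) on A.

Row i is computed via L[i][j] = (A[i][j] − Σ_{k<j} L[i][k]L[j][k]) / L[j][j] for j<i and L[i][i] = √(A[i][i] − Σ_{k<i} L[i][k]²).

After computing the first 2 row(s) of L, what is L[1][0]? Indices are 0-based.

Step 1: L[0][0] = √(4) = 2.
  L[1][0] = (2) / L[0][0] = 1.
Step 2: L[1][1] = √(9) = 3.

L[1][0] = 1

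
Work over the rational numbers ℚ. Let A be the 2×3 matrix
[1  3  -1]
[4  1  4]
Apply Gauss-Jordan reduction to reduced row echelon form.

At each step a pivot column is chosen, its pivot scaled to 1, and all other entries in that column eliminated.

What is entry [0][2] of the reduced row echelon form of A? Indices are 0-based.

pivot(0,0)=1: scale R0 → (1, 3, -1)
  clear (1,0): R1 −= (4)R0 → (0, -11, 8)
pivot(1,1)=-11: scale R1 → (0, 1, -8/11)
  clear (0,1): R0 −= (3)R1 → (1, 0, 13/11)

M[0][2] = 13/11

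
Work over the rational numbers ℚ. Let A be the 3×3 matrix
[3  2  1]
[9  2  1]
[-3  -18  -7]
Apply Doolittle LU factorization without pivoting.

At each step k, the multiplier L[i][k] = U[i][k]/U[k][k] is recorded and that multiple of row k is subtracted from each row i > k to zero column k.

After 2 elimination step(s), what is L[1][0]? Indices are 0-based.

L[1][0] = 3

[col 0] pivot 3
  R1 -= 3*R0 → (0, -4, -2)  (L[1][0] := 3)
  R2 -= -1*R0 → (0, -16, -6)  (L[2][0] := -1)
[col 1] pivot -4
  R2 -= 4*R1 → (0, 0, 2)  (L[2][1] := 4)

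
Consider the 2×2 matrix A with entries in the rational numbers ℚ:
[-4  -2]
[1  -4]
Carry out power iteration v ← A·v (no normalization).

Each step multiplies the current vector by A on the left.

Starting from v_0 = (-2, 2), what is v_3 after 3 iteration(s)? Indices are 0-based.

v_3 = (-104, -172)

v_0 = (-2, 2).
v_1 = A·v_0 = (4, -10).
v_2 = A·v_1 = (4, 44).
v_3 = A·v_2 = (-104, -172).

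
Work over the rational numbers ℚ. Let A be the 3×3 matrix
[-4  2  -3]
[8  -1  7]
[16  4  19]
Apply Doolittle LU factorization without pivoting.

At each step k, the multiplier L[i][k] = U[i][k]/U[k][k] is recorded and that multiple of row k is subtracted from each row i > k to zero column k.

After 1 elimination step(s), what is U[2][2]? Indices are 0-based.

k=0: U[0][0]=-4
  eliminate (1,0): mult=-2, new row 1: (0, 3, 1); set L[1][0]=-2
  eliminate (2,0): mult=-4, new row 2: (0, 12, 7); set L[2][0]=-4

U[2][2] = 7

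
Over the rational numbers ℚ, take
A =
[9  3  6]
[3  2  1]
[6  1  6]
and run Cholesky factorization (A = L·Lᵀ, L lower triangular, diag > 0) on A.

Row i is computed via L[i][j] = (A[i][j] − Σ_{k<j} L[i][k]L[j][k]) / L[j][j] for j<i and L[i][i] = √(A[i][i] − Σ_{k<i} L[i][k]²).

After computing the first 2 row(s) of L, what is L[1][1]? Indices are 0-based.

Step 1: L[0][0] = √(9) = 3.
  L[1][0] = (3) / L[0][0] = 1.
Step 2: L[1][1] = √(1) = 1.

L[1][1] = 1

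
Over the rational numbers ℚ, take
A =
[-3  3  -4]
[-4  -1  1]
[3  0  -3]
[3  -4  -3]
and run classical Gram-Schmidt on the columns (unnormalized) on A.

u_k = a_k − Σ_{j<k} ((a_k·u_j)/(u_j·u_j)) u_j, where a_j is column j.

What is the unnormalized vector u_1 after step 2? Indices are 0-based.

Step 1: u_0 = a_0 = (-3, -4, 3, 3).
Step 2: u_1 = a_1 − (-17/43)·u_0 = (78/43, -111/43, 51/43, -121/43).

u_1 = (78/43, -111/43, 51/43, -121/43)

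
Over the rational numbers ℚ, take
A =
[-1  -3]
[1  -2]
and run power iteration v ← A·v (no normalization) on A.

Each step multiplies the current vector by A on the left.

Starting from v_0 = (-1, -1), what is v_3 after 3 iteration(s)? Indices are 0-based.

v_0 = (-1, -1).
v_1 = A·v_0 = (4, 1).
v_2 = A·v_1 = (-7, 2).
v_3 = A·v_2 = (1, -11).

v_3 = (1, -11)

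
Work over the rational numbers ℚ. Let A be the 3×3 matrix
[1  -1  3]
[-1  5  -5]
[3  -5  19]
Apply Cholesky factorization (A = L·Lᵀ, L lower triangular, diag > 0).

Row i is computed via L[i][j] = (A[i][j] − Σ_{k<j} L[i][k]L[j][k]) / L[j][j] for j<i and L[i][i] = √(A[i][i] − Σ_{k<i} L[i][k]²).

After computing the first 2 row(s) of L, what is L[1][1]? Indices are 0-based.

Step 1: L[0][0] = √(1) = 1.
  L[1][0] = (-1) / L[0][0] = -1.
Step 2: L[1][1] = √(4) = 2.

L[1][1] = 2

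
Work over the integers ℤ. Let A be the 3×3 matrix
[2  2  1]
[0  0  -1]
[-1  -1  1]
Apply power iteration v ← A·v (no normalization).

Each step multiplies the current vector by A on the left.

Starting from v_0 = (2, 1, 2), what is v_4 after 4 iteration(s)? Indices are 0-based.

v_0 = (2, 1, 2).
v_1 = A·v_0 = (8, -2, -1).
v_2 = A·v_1 = (11, 1, -7).
v_3 = A·v_2 = (17, 7, -19).
v_4 = A·v_3 = (29, 19, -43).

v_4 = (29, 19, -43)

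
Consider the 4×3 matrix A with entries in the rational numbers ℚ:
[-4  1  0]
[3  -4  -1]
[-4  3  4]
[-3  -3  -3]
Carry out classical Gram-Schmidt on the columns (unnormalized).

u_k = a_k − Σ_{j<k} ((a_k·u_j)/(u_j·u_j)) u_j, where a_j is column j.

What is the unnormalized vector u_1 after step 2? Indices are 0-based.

Step 1: u_0 = a_0 = (-4, 3, -4, -3).
Step 2: u_1 = a_1 − (-19/50)·u_0 = (-13/25, -143/50, 37/25, -207/50).

u_1 = (-13/25, -143/50, 37/25, -207/50)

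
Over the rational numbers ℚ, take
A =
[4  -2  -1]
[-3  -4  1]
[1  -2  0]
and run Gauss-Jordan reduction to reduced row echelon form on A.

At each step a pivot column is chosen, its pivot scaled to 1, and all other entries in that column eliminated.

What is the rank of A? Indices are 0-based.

step 1: normalize row 0 (÷4) = (1, -1/2, -1/4)
  row 1: subtract -3×row0 = (0, -11/2, 1/4)
  row 2: subtract 1×row0 = (0, -3/2, 1/4)
step 2: normalize row 1 (÷-11/2) = (0, 1, -1/22)
  row 0: subtract -1/2×row1 = (1, 0, -3/11)
  row 2: subtract -3/2×row1 = (0, 0, 2/11)
step 3: normalize row 2 (÷2/11) = (0, 0, 1)
  row 0: subtract -3/11×row2 = (1, 0, 0)
  row 1: subtract -1/22×row2 = (0, 1, 0)

rank = 3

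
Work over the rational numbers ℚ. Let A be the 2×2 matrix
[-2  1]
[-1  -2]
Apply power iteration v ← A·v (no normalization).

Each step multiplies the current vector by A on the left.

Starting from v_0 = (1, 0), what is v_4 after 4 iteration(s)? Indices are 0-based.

v_0 = (1, 0).
v_1 = A·v_0 = (-2, -1).
v_2 = A·v_1 = (3, 4).
v_3 = A·v_2 = (-2, -11).
v_4 = A·v_3 = (-7, 24).

v_4 = (-7, 24)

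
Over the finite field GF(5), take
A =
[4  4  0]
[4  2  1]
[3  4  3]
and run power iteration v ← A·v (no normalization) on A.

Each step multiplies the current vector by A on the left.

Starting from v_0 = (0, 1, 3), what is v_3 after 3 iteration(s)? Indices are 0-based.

v_0 = (0, 1, 3).
v_1 = A·v_0 = (4, 0, 3).
v_2 = A·v_1 = (1, 4, 1).
v_3 = A·v_2 = (0, 3, 2).

v_3 = (0, 3, 2)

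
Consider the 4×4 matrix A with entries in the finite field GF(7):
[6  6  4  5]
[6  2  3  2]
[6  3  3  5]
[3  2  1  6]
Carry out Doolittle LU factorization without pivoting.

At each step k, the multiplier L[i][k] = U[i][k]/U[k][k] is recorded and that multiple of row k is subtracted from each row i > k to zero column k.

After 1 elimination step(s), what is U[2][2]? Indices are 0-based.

Step 1: pivot at (0,0) is 6.
  row1 ← row1 − (1)·row0  ⇒  L[1][0]=1, U row1=(0, 3, 6, 4)
  row2 ← row2 − (1)·row0  ⇒  L[2][0]=1, U row2=(0, 4, 6, 0)
  row3 ← row3 − (4)·row0  ⇒  L[3][0]=4, U row3=(0, 6, 6, 0)

U[2][2] = 6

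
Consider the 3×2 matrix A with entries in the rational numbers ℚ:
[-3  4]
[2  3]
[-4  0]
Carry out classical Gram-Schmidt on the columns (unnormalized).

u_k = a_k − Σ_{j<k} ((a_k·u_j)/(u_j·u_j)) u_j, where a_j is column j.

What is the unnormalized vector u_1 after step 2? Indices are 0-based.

Step 1: u_0 = a_0 = (-3, 2, -4).
Step 2: u_1 = a_1 − (-6/29)·u_0 = (98/29, 99/29, -24/29).

u_1 = (98/29, 99/29, -24/29)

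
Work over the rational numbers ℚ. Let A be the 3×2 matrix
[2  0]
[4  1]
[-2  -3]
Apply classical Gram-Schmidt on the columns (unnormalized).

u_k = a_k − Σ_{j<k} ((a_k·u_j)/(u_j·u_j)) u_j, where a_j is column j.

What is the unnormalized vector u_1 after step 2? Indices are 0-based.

u_1 = (-5/6, -2/3, -13/6)

Step 1: u_0 = a_0 = (2, 4, -2).
Step 2: u_1 = a_1 − (5/12)·u_0 = (-5/6, -2/3, -13/6).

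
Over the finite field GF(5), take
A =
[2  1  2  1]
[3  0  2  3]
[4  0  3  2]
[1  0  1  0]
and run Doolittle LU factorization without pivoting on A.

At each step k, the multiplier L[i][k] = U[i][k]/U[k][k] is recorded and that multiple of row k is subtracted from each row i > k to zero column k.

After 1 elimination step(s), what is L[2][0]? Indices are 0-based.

L[2][0] = 2

[col 0] pivot 2
  R1 -= 4*R0 → (0, 1, 4, 4)  (L[1][0] := 4)
  R2 -= 2*R0 → (0, 3, 4, 0)  (L[2][0] := 2)
  R3 -= 3*R0 → (0, 2, 0, 2)  (L[3][0] := 3)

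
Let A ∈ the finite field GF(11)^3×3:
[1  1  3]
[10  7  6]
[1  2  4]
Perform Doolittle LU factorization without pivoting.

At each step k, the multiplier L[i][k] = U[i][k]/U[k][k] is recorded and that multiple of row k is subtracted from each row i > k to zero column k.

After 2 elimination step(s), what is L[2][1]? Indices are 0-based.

L[2][1] = 7

Step 1: pivot at (0,0) is 1.
  row1 ← row1 − (10)·row0  ⇒  L[1][0]=10, U row1=(0, 8, 9)
  row2 ← row2 − (1)·row0  ⇒  L[2][0]=1, U row2=(0, 1, 1)
Step 2: pivot at (1,1) is 8.
  row2 ← row2 − (7)·row1  ⇒  L[2][1]=7, U row2=(0, 0, 4)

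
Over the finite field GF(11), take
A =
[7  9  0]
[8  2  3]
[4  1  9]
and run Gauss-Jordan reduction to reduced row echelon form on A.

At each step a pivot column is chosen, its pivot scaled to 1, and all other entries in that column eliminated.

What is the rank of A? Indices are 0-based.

[1] R0 /= 7  ⇒  (1, 6, 0)
     R1 -= 8·R0  ⇒  (0, 9, 3)
     R2 -= 4·R0  ⇒  (0, 10, 9)
[2] R1 /= 9  ⇒  (0, 1, 4)
     R0 -= 6·R1  ⇒  (1, 0, 9)
     R2 -= 10·R1  ⇒  (0, 0, 2)
[3] R2 /= 2  ⇒  (0, 0, 1)
     R0 -= 9·R2  ⇒  (1, 0, 0)
     R1 -= 4·R2  ⇒  (0, 1, 0)

rank = 3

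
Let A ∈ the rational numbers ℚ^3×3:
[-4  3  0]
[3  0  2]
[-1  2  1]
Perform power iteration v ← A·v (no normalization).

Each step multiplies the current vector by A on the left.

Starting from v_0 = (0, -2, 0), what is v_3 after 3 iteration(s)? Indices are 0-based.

v_0 = (0, -2, 0).
v_1 = A·v_0 = (-6, 0, -4).
v_2 = A·v_1 = (24, -26, 2).
v_3 = A·v_2 = (-174, 76, -74).

v_3 = (-174, 76, -74)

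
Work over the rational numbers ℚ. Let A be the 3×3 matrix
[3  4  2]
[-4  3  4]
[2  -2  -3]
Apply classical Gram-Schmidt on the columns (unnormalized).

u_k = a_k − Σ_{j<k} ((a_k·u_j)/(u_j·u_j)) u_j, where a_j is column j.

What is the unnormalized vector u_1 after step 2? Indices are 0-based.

u_1 = (128/29, 71/29, -50/29)

Step 1: u_0 = a_0 = (3, -4, 2).
Step 2: u_1 = a_1 − (-4/29)·u_0 = (128/29, 71/29, -50/29).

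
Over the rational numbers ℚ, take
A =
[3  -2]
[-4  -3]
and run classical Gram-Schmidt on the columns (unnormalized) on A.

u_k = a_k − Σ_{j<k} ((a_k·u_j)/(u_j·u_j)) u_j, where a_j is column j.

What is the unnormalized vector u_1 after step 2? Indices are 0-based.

Step 1: u_0 = a_0 = (3, -4).
Step 2: u_1 = a_1 − (6/25)·u_0 = (-68/25, -51/25).

u_1 = (-68/25, -51/25)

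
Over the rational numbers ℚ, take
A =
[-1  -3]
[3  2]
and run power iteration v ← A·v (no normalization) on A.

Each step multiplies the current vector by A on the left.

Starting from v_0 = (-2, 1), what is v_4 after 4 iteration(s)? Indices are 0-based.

v_0 = (-2, 1).
v_1 = A·v_0 = (-1, -4).
v_2 = A·v_1 = (13, -11).
v_3 = A·v_2 = (20, 17).
v_4 = A·v_3 = (-71, 94).

v_4 = (-71, 94)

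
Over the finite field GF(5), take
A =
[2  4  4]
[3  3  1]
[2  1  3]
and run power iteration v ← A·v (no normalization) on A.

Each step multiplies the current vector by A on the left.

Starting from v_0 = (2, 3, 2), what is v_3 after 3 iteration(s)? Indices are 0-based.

v_0 = (2, 3, 2).
v_1 = A·v_0 = (4, 2, 3).
v_2 = A·v_1 = (3, 1, 4).
v_3 = A·v_2 = (1, 1, 4).

v_3 = (1, 1, 4)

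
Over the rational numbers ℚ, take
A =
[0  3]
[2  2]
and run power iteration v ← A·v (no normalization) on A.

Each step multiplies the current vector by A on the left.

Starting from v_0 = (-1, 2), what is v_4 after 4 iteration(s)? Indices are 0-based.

v_4 = (132, 184)

v_0 = (-1, 2).
v_1 = A·v_0 = (6, 2).
v_2 = A·v_1 = (6, 16).
v_3 = A·v_2 = (48, 44).
v_4 = A·v_3 = (132, 184).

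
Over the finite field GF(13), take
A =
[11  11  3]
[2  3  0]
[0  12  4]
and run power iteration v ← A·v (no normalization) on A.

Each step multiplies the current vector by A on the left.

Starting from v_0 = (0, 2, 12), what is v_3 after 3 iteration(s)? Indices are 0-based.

v_3 = (12, 6, 6)

v_0 = (0, 2, 12).
v_1 = A·v_0 = (6, 6, 7).
v_2 = A·v_1 = (10, 4, 9).
v_3 = A·v_2 = (12, 6, 6).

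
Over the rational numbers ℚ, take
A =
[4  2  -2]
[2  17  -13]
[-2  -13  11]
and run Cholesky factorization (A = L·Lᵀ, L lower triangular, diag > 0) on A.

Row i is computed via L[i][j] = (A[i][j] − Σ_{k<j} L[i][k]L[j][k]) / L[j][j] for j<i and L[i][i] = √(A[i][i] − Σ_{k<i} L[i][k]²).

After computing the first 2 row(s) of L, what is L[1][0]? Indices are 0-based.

Step 1: L[0][0] = √(4) = 2.
  L[1][0] = (2) / L[0][0] = 1.
Step 2: L[1][1] = √(16) = 4.

L[1][0] = 1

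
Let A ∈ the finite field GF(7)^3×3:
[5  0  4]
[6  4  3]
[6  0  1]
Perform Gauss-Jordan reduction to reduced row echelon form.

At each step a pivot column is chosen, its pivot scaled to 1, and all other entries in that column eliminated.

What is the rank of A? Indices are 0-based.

step 1: normalize row 0 (÷5) = (1, 0, 5)
  row 1: subtract 6×row0 = (0, 4, 1)
  row 2: subtract 6×row0 = (0, 0, 6)
step 2: normalize row 1 (÷4) = (0, 1, 2)
step 3: normalize row 2 (÷6) = (0, 0, 1)
  row 0: subtract 5×row2 = (1, 0, 0)
  row 1: subtract 2×row2 = (0, 1, 0)

rank = 3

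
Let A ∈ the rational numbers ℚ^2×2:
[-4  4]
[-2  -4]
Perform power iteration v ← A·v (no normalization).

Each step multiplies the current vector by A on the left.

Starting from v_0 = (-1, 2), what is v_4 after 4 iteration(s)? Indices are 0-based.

v_0 = (-1, 2).
v_1 = A·v_0 = (12, -6).
v_2 = A·v_1 = (-72, 0).
v_3 = A·v_2 = (288, 144).
v_4 = A·v_3 = (-576, -1152).

v_4 = (-576, -1152)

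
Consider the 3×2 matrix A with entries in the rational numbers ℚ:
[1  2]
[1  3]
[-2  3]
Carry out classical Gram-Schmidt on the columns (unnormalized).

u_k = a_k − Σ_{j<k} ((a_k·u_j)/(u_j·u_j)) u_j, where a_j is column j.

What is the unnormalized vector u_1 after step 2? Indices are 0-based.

Step 1: u_0 = a_0 = (1, 1, -2).
Step 2: u_1 = a_1 − (-1/6)·u_0 = (13/6, 19/6, 8/3).

u_1 = (13/6, 19/6, 8/3)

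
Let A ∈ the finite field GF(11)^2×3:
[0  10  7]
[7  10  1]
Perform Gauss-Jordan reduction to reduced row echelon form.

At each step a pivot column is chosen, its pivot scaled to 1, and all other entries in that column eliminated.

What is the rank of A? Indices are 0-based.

[1] R0 <-> R1
[1] R0 /= 7  ⇒  (1, 3, 8)
[2] R1 /= 10  ⇒  (0, 1, 4)
     R0 -= 3·R1  ⇒  (1, 0, 7)

rank = 2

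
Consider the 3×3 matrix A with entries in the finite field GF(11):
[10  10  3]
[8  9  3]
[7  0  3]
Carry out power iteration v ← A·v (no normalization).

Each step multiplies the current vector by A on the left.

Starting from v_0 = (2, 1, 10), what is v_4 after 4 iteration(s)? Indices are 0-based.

v_4 = (1, 8, 7)

v_0 = (2, 1, 10).
v_1 = A·v_0 = (5, 0, 0).
v_2 = A·v_1 = (6, 7, 2).
v_3 = A·v_2 = (4, 7, 4).
v_4 = A·v_3 = (1, 8, 7).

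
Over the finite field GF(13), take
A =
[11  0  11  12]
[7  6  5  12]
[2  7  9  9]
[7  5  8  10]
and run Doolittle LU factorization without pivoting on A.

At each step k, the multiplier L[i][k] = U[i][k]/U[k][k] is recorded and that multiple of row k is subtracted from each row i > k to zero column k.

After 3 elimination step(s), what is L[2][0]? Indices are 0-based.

Step 1: pivot at (0,0) is 11.
  row1 ← row1 − (3)·row0  ⇒  L[1][0]=3, U row1=(0, 6, 11, 2)
  row2 ← row2 − (12)·row0  ⇒  L[2][0]=12, U row2=(0, 7, 7, 8)
  row3 ← row3 − (3)·row0  ⇒  L[3][0]=3, U row3=(0, 5, 1, 0)
Step 2: pivot at (1,1) is 6.
  row2 ← row2 − (12)·row1  ⇒  L[2][1]=12, U row2=(0, 0, 5, 10)
  row3 ← row3 − (3)·row1  ⇒  L[3][1]=3, U row3=(0, 0, 7, 7)
Step 3: pivot at (2,2) is 5.
  row3 ← row3 − (4)·row2  ⇒  L[3][2]=4, U row3=(0, 0, 0, 6)

L[2][0] = 12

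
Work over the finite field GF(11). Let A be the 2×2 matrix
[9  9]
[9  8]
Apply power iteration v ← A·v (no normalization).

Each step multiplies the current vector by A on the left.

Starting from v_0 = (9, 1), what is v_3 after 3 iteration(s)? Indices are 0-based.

v_3 = (4, 0)

v_0 = (9, 1).
v_1 = A·v_0 = (2, 1).
v_2 = A·v_1 = (5, 4).
v_3 = A·v_2 = (4, 0).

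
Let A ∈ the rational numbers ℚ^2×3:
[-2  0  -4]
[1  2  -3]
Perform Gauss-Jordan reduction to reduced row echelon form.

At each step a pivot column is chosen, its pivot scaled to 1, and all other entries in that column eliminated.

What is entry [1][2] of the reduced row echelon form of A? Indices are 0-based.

M[1][2] = -5/2

[1] R0 /= -2  ⇒  (1, 0, 2)
     R1 -= 1·R0  ⇒  (0, 2, -5)
[2] R1 /= 2  ⇒  (0, 1, -5/2)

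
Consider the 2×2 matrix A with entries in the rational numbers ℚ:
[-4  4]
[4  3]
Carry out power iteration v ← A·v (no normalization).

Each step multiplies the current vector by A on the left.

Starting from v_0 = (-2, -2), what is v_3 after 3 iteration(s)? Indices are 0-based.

v_3 = (56, -350)

v_0 = (-2, -2).
v_1 = A·v_0 = (0, -14).
v_2 = A·v_1 = (-56, -42).
v_3 = A·v_2 = (56, -350).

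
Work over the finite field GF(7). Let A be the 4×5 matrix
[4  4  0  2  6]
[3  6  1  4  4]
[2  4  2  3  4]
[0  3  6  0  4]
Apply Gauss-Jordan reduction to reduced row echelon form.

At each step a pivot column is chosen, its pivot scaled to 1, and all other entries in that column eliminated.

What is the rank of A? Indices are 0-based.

step 1: normalize row 0 (÷4) = (1, 1, 0, 4, 5)
  row 1: subtract 3×row0 = (0, 3, 1, 6, 3)
  row 2: subtract 2×row0 = (0, 2, 2, 2, 1)
step 2: normalize row 1 (÷3) = (0, 1, 5, 2, 1)
  row 0: subtract 1×row1 = (1, 0, 2, 2, 4)
  row 2: subtract 2×row1 = (0, 0, 6, 5, 6)
  row 3: subtract 3×row1 = (0, 0, 5, 1, 1)
step 3: normalize row 2 (÷6) = (0, 0, 1, 2, 1)
  row 0: subtract 2×row2 = (1, 0, 0, 5, 2)
  row 1: subtract 5×row2 = (0, 1, 0, 6, 3)
  row 3: subtract 5×row2 = (0, 0, 0, 5, 3)
step 4: normalize row 3 (÷5) = (0, 0, 0, 1, 2)
  row 0: subtract 5×row3 = (1, 0, 0, 0, 6)
  row 1: subtract 6×row3 = (0, 1, 0, 0, 5)
  row 2: subtract 2×row3 = (0, 0, 1, 0, 4)

rank = 4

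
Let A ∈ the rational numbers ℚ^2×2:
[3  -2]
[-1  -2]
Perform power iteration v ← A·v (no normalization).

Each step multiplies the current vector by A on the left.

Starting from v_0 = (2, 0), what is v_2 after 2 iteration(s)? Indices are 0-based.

v_2 = (22, -2)

v_0 = (2, 0).
v_1 = A·v_0 = (6, -2).
v_2 = A·v_1 = (22, -2).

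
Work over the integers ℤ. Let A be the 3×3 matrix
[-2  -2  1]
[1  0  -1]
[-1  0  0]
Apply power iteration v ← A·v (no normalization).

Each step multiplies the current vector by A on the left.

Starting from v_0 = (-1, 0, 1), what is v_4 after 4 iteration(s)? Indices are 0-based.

v_0 = (-1, 0, 1).
v_1 = A·v_0 = (3, -2, 1).
v_2 = A·v_1 = (-1, 2, -3).
v_3 = A·v_2 = (-5, 2, 1).
v_4 = A·v_3 = (7, -6, 5).

v_4 = (7, -6, 5)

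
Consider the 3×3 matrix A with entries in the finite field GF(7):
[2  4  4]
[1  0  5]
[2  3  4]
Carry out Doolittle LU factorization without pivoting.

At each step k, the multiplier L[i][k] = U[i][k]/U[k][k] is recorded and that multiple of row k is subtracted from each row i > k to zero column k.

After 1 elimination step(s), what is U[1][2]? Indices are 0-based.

k=0: U[0][0]=2
  eliminate (1,0): mult=4, new row 1: (0, 5, 3); set L[1][0]=4
  eliminate (2,0): mult=1, new row 2: (0, 6, 0); set L[2][0]=1

U[1][2] = 3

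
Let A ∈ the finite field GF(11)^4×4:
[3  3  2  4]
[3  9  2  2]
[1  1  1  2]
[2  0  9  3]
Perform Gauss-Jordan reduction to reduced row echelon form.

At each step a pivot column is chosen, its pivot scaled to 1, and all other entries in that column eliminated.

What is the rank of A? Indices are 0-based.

pivot(0,0)=3: scale R0 → (1, 1, 8, 5)
  clear (1,0): R1 −= (3)R0 → (0, 6, 0, 9)
  clear (2,0): R2 −= (1)R0 → (0, 0, 4, 8)
  clear (3,0): R3 −= (2)R0 → (0, 9, 4, 4)
pivot(1,1)=6: scale R1 → (0, 1, 0, 7)
  clear (0,1): R0 −= (1)R1 → (1, 0, 8, 9)
  clear (3,1): R3 −= (9)R1 → (0, 0, 4, 7)
pivot(2,2)=4: scale R2 → (0, 0, 1, 2)
  clear (0,2): R0 −= (8)R2 → (1, 0, 0, 4)
  clear (3,2): R3 −= (4)R2 → (0, 0, 0, 10)
pivot(3,3)=10: scale R3 → (0, 0, 0, 1)
  clear (0,3): R0 −= (4)R3 → (1, 0, 0, 0)
  clear (1,3): R1 −= (7)R3 → (0, 1, 0, 0)
  clear (2,3): R2 −= (2)R3 → (0, 0, 1, 0)

rank = 4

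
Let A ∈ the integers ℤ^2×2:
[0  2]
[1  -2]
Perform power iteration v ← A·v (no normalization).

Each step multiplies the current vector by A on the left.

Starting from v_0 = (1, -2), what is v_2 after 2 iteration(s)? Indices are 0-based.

v_2 = (10, -14)

v_0 = (1, -2).
v_1 = A·v_0 = (-4, 5).
v_2 = A·v_1 = (10, -14).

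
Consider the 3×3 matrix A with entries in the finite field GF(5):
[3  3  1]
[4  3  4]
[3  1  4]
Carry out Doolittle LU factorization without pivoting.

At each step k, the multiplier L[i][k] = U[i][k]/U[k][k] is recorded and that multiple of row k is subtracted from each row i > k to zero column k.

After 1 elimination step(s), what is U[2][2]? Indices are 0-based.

[col 0] pivot 3
  R1 -= 3*R0 → (0, 4, 1)  (L[1][0] := 3)
  R2 -= 1*R0 → (0, 3, 3)  (L[2][0] := 1)

U[2][2] = 3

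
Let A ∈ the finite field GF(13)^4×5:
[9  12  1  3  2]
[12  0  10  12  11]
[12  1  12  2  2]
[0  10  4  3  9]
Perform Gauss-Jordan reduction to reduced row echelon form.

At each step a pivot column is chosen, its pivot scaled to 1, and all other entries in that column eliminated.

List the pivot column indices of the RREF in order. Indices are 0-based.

pivot columns: 0, 1, 2, 3

pivot(0,0)=9: scale R0 → (1, 10, 3, 9, 6)
  clear (1,0): R1 −= (12)R0 → (0, 10, 0, 8, 4)
  clear (2,0): R2 −= (12)R0 → (0, 11, 2, 11, 8)
pivot(1,1)=10: scale R1 → (0, 1, 0, 6, 3)
  clear (0,1): R0 −= (10)R1 → (1, 0, 3, 1, 2)
  clear (2,1): R2 −= (11)R1 → (0, 0, 2, 10, 1)
  clear (3,1): R3 −= (10)R1 → (0, 0, 4, 8, 5)
pivot(2,2)=2: scale R2 → (0, 0, 1, 5, 7)
  clear (0,2): R0 −= (3)R2 → (1, 0, 0, 12, 7)
  clear (3,2): R3 −= (4)R2 → (0, 0, 0, 1, 3)
pivot(3,3)=1: scale R3 → (0, 0, 0, 1, 3)
  clear (0,3): R0 −= (12)R3 → (1, 0, 0, 0, 10)
  clear (1,3): R1 −= (6)R3 → (0, 1, 0, 0, 11)
  clear (2,3): R2 −= (5)R3 → (0, 0, 1, 0, 5)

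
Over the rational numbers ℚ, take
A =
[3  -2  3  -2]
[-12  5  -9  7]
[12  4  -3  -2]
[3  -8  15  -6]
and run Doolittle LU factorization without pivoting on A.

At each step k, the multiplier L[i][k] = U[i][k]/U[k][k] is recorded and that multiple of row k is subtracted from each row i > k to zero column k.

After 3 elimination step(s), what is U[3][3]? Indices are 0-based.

[col 0] pivot 3
  R1 -= -4*R0 → (0, -3, 3, -1)  (L[1][0] := -4)
  R2 -= 4*R0 → (0, 12, -15, 6)  (L[2][0] := 4)
  R3 -= 1*R0 → (0, -6, 12, -4)  (L[3][0] := 1)
[col 1] pivot -3
  R2 -= -4*R1 → (0, 0, -3, 2)  (L[2][1] := -4)
  R3 -= 2*R1 → (0, 0, 6, -2)  (L[3][1] := 2)
[col 2] pivot -3
  R3 -= -2*R2 → (0, 0, 0, 2)  (L[3][2] := -2)

U[3][3] = 2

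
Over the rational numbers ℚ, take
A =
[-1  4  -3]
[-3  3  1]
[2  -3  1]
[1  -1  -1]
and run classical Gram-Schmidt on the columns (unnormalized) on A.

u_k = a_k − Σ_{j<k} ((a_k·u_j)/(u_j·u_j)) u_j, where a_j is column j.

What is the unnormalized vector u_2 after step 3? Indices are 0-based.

Step 1: u_0 = a_0 = (-1, -3, 2, 1).
Step 2: u_1 = a_1 − (-4/3)·u_0 = (8/3, -1, -1/3, 1/3).
Step 3: u_2 = a_2 − (1/15)·u_0 − (-29/25)·u_1 = (4/25, 1/25, 12/25, -17/25).

u_2 = (4/25, 1/25, 12/25, -17/25)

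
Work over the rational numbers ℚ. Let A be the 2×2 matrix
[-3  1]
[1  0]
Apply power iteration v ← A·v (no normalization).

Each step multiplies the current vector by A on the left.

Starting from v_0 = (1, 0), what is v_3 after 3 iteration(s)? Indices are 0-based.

v_0 = (1, 0).
v_1 = A·v_0 = (-3, 1).
v_2 = A·v_1 = (10, -3).
v_3 = A·v_2 = (-33, 10).

v_3 = (-33, 10)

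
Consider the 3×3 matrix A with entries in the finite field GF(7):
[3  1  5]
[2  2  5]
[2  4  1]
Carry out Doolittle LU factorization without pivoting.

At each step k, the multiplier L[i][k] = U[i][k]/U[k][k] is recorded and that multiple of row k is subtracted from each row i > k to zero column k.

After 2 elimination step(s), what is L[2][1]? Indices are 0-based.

Step 1: pivot at (0,0) is 3.
  row1 ← row1 − (3)·row0  ⇒  L[1][0]=3, U row1=(0, 6, 4)
  row2 ← row2 − (3)·row0  ⇒  L[2][0]=3, U row2=(0, 1, 0)
Step 2: pivot at (1,1) is 6.
  row2 ← row2 − (6)·row1  ⇒  L[2][1]=6, U row2=(0, 0, 4)

L[2][1] = 6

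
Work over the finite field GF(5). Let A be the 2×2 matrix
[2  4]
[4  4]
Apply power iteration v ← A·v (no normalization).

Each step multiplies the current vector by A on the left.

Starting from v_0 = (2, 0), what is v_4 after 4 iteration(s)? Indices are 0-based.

v_0 = (2, 0).
v_1 = A·v_0 = (4, 3).
v_2 = A·v_1 = (0, 3).
v_3 = A·v_2 = (2, 2).
v_4 = A·v_3 = (2, 1).

v_4 = (2, 1)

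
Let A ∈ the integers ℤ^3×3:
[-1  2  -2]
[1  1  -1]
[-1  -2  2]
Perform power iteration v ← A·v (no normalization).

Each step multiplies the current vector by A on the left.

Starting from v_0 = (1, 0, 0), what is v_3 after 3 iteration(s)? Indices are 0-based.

v_3 = (3, 9, -13)

v_0 = (1, 0, 0).
v_1 = A·v_0 = (-1, 1, -1).
v_2 = A·v_1 = (5, 1, -3).
v_3 = A·v_2 = (3, 9, -13).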